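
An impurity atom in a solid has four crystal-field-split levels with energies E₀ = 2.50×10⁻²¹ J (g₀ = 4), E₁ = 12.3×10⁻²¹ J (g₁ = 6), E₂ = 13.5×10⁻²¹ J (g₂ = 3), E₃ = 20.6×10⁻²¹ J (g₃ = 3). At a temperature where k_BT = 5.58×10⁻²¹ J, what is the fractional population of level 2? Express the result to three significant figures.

0.0750

Eᵢ/kT = 0.44803, 2.2043, 2.4194, 3.6918.
Z = Σ gᵢe^(−Eᵢ/kT) = 4·e^(−0.44803) + 6·e^(−2.2043) + 3·e^(−2.4194) + 3·e^(−3.6918) = 2.5555 + 0.66197 + 0.26692 + 0.074781 = 3.5592.
P₂ = g₂ e^(−E₂/kT) / Z = 0.26692/3.5592 = 0.0750.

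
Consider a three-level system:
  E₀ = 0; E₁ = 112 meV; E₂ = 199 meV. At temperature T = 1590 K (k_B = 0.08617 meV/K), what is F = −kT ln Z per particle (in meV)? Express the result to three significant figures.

-70.7 meV

k_BT = 0.08617 × 1590 K = 137.01 meV.
Eᵢ/kT = 0, 0.81746, 1.4524.
Z = Σ e^(−Eᵢ/kT) = e^(−0) + e^(−0.81746) + e^(−1.4524) = 1.0000 + 0.44155 + 0.23401 = 1.6756.
F = −kT ln Z = −137.01 × ln(1.6756) = −137.01 × 0.51617 = -70.7 meV.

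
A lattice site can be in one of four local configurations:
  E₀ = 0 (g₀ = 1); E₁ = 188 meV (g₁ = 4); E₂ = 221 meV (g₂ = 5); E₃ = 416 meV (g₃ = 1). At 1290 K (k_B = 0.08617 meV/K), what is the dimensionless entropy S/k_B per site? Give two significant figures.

k_BT = 0.08617 × 1290 K = 111.2 meV.
Eᵢ/kT = 0, 1.691, 1.987, 3.741.
Z = Σ gᵢe^(−Eᵢ/kT) = 1·e^(−0) + 4·e^(−1.691) + 5·e^(−1.987) + 1·e^(−3.741) = 1.000 + 0.7373 + 0.6855 + 0.02373 = 2.447.
⟨E⟩ = Σ EᵢPᵢ = 122.6 meV.
S/k_B = ln Z + ⟨E⟩/kT = ln(2.447) + 122.6/111.2 = 0.8949 + 1.103 = 2.0.

2.0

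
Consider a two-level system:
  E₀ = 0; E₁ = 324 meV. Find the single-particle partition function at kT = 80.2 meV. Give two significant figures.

Z = 1.0

Eᵢ/kT = 0, 4.040.
Z = Σ e^(−Eᵢ/kT) = e^(−0) + e^(−4.040) = 1.000 + 0.01760 = 1.018.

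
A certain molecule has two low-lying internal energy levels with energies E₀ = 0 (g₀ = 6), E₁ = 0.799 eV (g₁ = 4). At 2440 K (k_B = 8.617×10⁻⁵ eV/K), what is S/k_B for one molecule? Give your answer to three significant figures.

1.86

k_BT = 8.617×10⁻⁵ × 2440 K = 0.21025 eV.
Eᵢ/kT = 0, 3.8002.
Z = Σ gᵢe^(−Eᵢ/kT) = 6·e^(−0) + 4·e^(−3.8002) = 6.0000 + 0.089465 = 6.0895.
⟨E⟩ = Σ EᵢPᵢ = 0.011739 eV.
S/k_B = ln Z + ⟨E⟩/kT = ln(6.0895) + 0.011739/0.21025 = 1.8066 + 0.055834 = 1.86.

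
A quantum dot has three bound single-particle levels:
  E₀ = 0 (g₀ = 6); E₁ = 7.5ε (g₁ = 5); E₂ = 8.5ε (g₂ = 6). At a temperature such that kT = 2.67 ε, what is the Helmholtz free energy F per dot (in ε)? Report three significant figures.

-5.02 ε

Eᵢ/kT = 0, 2.8090, 3.1835.
Z = Σ gᵢe^(−Eᵢ/kT) = 6·e^(−0) + 5·e^(−2.8090) + 6·e^(−3.1835) = 6.0000 + 0.30133 + 0.24864 = 6.5500.
F = −kT ln Z = −2.67 × ln(6.5500) = −2.67 × 1.8795 = -5.02 ε.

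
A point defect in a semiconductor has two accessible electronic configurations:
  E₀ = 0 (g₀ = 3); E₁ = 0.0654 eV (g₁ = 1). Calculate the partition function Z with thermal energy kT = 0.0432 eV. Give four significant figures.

Eᵢ/kT = 0, 1.51389.
Z = Σ gᵢe^(−Eᵢ/kT) = 3·e^(−0) + 1·e^(−1.51389) = 3.00000 + 0.220052 = 3.22005.

Z = 3.220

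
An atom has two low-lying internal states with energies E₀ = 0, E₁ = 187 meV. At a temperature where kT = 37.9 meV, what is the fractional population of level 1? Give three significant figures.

Eᵢ/kT = 0, 4.9340.
Z = Σ e^(−Eᵢ/kT) = e^(−0) + e^(−4.9340) = 1.0000 + 0.0071977 = 1.0072.
P₁ = e^(−E₁/kT) / Z = 0.0071977/1.0072 = 0.00715.

0.00715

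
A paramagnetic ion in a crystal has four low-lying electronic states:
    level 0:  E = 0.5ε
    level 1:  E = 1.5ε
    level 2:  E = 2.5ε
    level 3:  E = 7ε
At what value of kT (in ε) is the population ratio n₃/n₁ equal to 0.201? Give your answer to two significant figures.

3.4 ε

n₃/n₁ = exp[−(E₃−E₁)/kT] = 0.201.
⇒ (E₃−E₁)/kT = ln(1/0.201) = ln(4.975) = 1.604.
kT = 5.5ε / 1.604 = 3.4 ε.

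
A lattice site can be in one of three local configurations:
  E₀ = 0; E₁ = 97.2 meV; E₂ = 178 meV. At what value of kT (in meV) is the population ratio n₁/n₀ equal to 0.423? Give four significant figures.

n₁/n₀ = exp[−(E₁−E₀)/kT] = 0.423.
⇒ (E₁−E₀)/kT = ln(1/0.423) = ln(2.36407) = 0.860385.
kT = 97.2 meV / 0.860385 = 113.0 meV.

113.0 meV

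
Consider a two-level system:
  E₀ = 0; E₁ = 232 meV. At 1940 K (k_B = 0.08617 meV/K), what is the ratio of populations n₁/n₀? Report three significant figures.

0.250

k_BT = 0.08617 × 1940 K = 167.17 meV.
n₁/n₀ = exp[−(E₁−E₀)/kT] = exp(−(232 meV)/(167.17 meV)) = exp(-1.3878) = 0.250.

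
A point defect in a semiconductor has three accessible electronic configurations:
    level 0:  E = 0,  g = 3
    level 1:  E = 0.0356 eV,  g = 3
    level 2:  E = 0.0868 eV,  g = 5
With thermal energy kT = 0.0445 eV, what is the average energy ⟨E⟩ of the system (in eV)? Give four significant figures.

0.02168 eV

Eᵢ/kT = 0, 0.800000, 1.95056.
Z = Σ gᵢe^(−Eᵢ/kT) = 3·e^(−0) + 3·e^(−0.800000) + 5·e^(−1.95056) = 3.00000 + 1.34799 + 0.710972 = 5.05896.
⟨E⟩ = Σ Eᵢ gᵢe^(−Eᵢ/kT) / Z = (0·3.00000 + 0.0356·1.34799 + 0.0868·0.710972) / 5.05896 = 0.02168 eV.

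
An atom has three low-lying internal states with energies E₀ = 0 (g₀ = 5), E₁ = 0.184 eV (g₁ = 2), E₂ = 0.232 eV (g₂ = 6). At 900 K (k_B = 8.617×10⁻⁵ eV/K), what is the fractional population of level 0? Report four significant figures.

k_BT = 8.617×10⁻⁵ × 900 K = 0.0775530 eV.
Eᵢ/kT = 0, 2.37257, 2.99150.
Z = Σ gᵢe^(−Eᵢ/kT) = 5·e^(−0) + 2·e^(−2.37257) + 6·e^(−2.99150) = 5.00000 + 0.186482 + 0.301272 = 5.48775.
P₀ = g₀ e^(−E₀/kT) / Z = 5.00000/5.48775 = 0.9111.

0.9111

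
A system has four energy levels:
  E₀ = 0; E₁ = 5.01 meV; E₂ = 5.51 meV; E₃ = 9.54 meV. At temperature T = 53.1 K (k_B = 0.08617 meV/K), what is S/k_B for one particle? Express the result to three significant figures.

1.13

k_BT = 0.08617 × 53.1 K = 4.5756 meV.
Eᵢ/kT = 0, 1.0949, 1.2042, 2.0850.
Z = Σ e^(−Eᵢ/kT) = e^(−0) + e^(−1.0949) + e^(−1.2042) + e^(−2.0850) = 1.0000 + 0.33457 + 0.29993 + 0.12431 = 1.7588.
⟨E⟩ = Σ EᵢPᵢ = 2.5669 meV.
S/k_B = ln Z + ⟨E⟩/kT = ln(1.7588) + 2.5669/4.5756 = 0.56463 + 0.56100 = 1.13.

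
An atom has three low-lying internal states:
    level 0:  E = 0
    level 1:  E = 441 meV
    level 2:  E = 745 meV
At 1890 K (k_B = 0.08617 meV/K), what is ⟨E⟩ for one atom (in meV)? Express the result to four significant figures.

k_BT = 0.08617 × 1890 K = 162.861 meV.
Eᵢ/kT = 0, 2.70783, 4.57445.
Z = Σ e^(−Eᵢ/kT) = e^(−0) + e^(−2.70783) + e^(−4.57445) = 1.00000 + 0.0666813 + 0.0103120 = 1.07699.
⟨E⟩ = Σ Eᵢ e^(−Eᵢ/kT) / Z = (0·1.00000 + 441·0.0666813 + 745·0.0103120) / 1.07699 = 34.44 meV.

34.44 meV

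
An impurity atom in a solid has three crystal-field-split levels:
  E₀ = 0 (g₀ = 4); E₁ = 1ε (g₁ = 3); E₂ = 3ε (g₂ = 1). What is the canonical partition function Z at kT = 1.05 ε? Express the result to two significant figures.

Z = 5.2

Eᵢ/kT = 0, 0.9524, 2.857.
Z = Σ gᵢe^(−Eᵢ/kT) = 4·e^(−0) + 3·e^(−0.9524) + 1·e^(−2.857) = 4.000 + 1.157 + 0.05744 = 5.214.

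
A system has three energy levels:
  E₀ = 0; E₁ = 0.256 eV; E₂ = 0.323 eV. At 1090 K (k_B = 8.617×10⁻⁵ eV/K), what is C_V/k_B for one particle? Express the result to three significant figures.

k_BT = 8.617×10⁻⁵ × 1090 K = 0.093925 eV.
Eᵢ/kT = 0, 2.7256, 3.4389.
Z = Σ e^(−Eᵢ/kT) = e^(−0) + e^(−2.7256) + e^(−3.4389) = 1.0000 + 0.065507 + 0.032100 = 1.0976.
⟨E⟩ = 0.024725 eV, ⟨E²⟩ = 0.0069625 eV².
C_V/k_B = (⟨E²⟩ − ⟨E⟩²)/(kT)² = (0.0069625 − 0.00061133)/0.0088219 = 0.720.

0.720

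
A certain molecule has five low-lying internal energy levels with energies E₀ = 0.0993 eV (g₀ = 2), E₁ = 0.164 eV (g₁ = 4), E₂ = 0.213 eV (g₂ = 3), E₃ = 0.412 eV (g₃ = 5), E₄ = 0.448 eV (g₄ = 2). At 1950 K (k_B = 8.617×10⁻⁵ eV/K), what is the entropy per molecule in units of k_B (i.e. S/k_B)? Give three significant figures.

k_BT = 8.617×10⁻⁵ × 1950 K = 0.16803 eV.
Eᵢ/kT = 0.59097, 0.97602, 1.2676, 2.4519, 2.6662.
Z = Σ gᵢe^(−Eᵢ/kT) = 2·e^(−0.59097) + 4·e^(−0.97602) + 3·e^(−1.2676) + 5·e^(−2.4519) + 2·e^(−2.6662) = 1.1076 + 1.5072 + 0.84452 + 0.43065 + 0.13903 = 4.0290.
⟨E⟩ = Σ EᵢPᵢ = 0.19279 eV.
S/k_B = ln Z + ⟨E⟩/kT = ln(4.0290) + 0.19279/0.16803 = 1.3935 + 1.1474 = 2.54.

2.54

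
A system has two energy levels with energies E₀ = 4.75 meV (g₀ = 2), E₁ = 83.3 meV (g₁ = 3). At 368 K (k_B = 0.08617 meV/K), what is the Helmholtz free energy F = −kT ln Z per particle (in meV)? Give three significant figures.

-21.0 meV

k_BT = 0.08617 × 368 K = 31.711 meV.
Eᵢ/kT = 0.14979, 2.6268.
Z = Σ gᵢe^(−Eᵢ/kT) = 2·e^(−0.14979) + 3·e^(−2.6268) = 1.7218 + 0.21693 = 1.9387.
F = −kT ln Z = −31.711 × ln(1.9387) = −31.711 × 0.66202 = -21.0 meV.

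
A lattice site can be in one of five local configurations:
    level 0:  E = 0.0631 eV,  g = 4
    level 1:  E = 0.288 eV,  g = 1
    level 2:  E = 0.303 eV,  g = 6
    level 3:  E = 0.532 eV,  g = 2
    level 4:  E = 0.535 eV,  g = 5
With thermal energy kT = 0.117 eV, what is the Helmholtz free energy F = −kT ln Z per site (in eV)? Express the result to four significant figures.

-0.1262 eV

Eᵢ/kT = 0.539316, 2.46154, 2.58974, 4.54701, 4.57265.
Z = Σ gᵢe^(−Eᵢ/kT) = 4·e^(−0.539316) + 1·e^(−2.46154) + 6·e^(−2.58974) + 2·e^(−4.54701) + 5·e^(−4.57265) = 2.33259 + 0.0853035 + 0.450237 + 0.0211977 + 0.0516527 = 2.94098.
F = −kT ln Z = −0.117 × ln(2.94098) = −0.117 × 1.07874 = -0.1262 eV.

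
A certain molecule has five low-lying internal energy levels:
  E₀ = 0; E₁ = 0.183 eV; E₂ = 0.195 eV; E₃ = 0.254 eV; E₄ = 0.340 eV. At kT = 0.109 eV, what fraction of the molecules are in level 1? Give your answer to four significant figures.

0.1248

Eᵢ/kT = 0, 1.67890, 1.78899, 2.33028, 3.11927.
Z = Σ e^(−Eᵢ/kT) = e^(−0) + e^(−1.67890) + e^(−1.78899) + e^(−2.33028) + e^(−3.11927) = 1.00000 + 0.186579 + 0.167129 + 0.0972685 + 0.0441894 = 1.49517.
P₁ = e^(−E₁/kT) / Z = 0.186579/1.49517 = 0.1248.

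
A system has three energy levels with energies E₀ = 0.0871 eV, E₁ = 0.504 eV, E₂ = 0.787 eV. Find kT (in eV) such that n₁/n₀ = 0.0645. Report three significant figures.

0.152 eV

n₁/n₀ = exp[−(E₁−E₀)/kT] = 0.0645.
⇒ (E₁−E₀)/kT = ln(1/0.0645) = ln(15.504) = 2.7411.
kT = 0.4169 eV / 2.7411 = 0.152 eV.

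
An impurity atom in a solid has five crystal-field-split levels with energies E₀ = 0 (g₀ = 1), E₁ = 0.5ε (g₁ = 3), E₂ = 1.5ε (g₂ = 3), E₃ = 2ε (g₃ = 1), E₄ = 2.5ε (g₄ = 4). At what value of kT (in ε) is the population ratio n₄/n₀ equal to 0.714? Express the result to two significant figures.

1.5 ε

n₄/n₀ = (g₄/g₀) exp[−(E₄−E₀)/kT] = 0.714.
⇒ (E₄−E₀)/kT = ln((4/1)/0.714) = ln(5.602) = 1.723.
kT = 2.5ε / 1.723 = 1.5 ε.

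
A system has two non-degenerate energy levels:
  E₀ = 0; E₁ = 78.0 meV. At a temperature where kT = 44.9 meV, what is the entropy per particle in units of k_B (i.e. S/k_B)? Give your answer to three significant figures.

Eᵢ/kT = 0, 1.7372.
Z = Σ e^(−Eᵢ/kT) = e^(−0) + e^(−1.7372) = 1.0000 + 0.17601 = 1.1760.
⟨E⟩ = Σ EᵢPᵢ = 11.674 meV.
S/k_B = ln Z + ⟨E⟩/kT = ln(1.1760) + 11.674/44.9 = 0.16212 + 0.26000 = 0.422.

0.422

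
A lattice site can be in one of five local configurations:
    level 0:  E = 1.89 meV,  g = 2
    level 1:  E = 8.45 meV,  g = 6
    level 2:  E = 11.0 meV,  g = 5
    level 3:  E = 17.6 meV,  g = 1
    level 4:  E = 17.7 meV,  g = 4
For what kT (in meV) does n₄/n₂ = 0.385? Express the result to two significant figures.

n₄/n₂ = (g₄/g₂) exp[−(E₄−E₂)/kT] = 0.385.
⇒ (E₄−E₂)/kT = ln((4/5)/0.385) = ln(2.078) = 0.7314.
kT = 6.7 meV / 0.7314 = 9.2 meV.

9.2 meV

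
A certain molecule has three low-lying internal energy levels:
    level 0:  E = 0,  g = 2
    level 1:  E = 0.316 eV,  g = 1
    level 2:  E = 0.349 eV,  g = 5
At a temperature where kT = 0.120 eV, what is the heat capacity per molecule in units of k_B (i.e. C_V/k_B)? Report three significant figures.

Eᵢ/kT = 0, 2.6333, 2.9083.
Z = Σ gᵢe^(−Eᵢ/kT) = 2·e^(−0) + 1·e^(−2.6333) + 5·e^(−2.9083) = 2.0000 + 0.071841 + 0.27284 = 2.3447.
⟨E⟩ = 0.050293 eV, ⟨E²⟩ = 0.017233 eV².
C_V/k_B = (⟨E²⟩ − ⟨E⟩²)/(kT)² = (0.017233 − 0.0025294)/0.014400 = 1.02.

1.02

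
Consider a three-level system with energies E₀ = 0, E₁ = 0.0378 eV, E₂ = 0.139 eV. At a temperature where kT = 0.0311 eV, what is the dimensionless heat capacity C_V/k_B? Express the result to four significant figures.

Eᵢ/kT = 0, 1.21543, 4.46945.
Z = Σ e^(−Eᵢ/kT) = e^(−0) + e^(−1.21543) + e^(−4.46945) = 1.00000 + 0.296582 + 0.0114536 = 1.30804.
⟨E⟩ = 0.00978781 eV, ⟨E²⟩ = 0.000493153 eV².
C_V/k_B = (⟨E²⟩ − ⟨E⟩²)/(kT)² = (0.000493153 − 0.0000958012)/0.000967210 = 0.4108.

0.4108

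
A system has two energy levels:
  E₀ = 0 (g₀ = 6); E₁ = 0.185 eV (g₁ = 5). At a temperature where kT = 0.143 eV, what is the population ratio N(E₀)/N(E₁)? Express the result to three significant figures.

n₀/n₁ = (g₀/g₁) exp[−(E₀−E₁)/kT] = (6/5) × exp(−(-0.185 eV)/(0.143 eV)) = (6/5) × exp(1.2937) = 4.38.

4.38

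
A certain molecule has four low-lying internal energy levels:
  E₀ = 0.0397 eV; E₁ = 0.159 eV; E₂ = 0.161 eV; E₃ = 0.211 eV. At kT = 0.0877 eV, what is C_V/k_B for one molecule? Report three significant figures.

Eᵢ/kT = 0.45268, 1.8130, 1.8358, 2.4059.
Z = Σ e^(−Eᵢ/kT) = e^(−0.45268) + e^(−1.8130) + e^(−1.8358) + e^(−2.4059) = 0.63592 + 0.16316 + 0.15949 + 0.090184 = 1.0488.
⟨E⟩ = 0.091433 eV, ⟨E²⟩ = 0.012659 eV².
C_V/k_B = (⟨E²⟩ − ⟨E⟩²)/(kT)² = (0.012659 − 0.0083600)/0.0076913 = 0.559.

0.559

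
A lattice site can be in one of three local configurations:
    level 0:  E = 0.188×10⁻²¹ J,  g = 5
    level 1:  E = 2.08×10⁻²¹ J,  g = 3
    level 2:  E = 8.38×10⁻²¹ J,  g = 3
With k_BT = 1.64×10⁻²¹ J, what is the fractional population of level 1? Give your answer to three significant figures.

Eᵢ/kT = 0.11463, 1.2683, 5.1098.
Z = Σ gᵢe^(−Eᵢ/kT) = 5·e^(−0.11463) + 3·e^(−1.2683) + 3·e^(−5.1098) = 4.4585 + 0.84393 + 0.018112 = 5.3205.
P₁ = g₁ e^(−E₁/kT) / Z = 0.84393/5.3205 = 0.159.

0.159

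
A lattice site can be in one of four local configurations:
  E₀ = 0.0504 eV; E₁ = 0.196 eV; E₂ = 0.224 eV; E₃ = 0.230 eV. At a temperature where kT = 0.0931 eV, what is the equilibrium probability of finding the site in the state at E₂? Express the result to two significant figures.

Eᵢ/kT = 0.5414, 2.105, 2.406, 2.470.
Z = Σ e^(−Eᵢ/kT) = e^(−0.5414) + e^(−2.105) + e^(−2.406) + e^(−2.470) = 0.5819 + 0.1218 + 0.09018 + 0.08458 = 0.8785.
P₂ = e^(−E₂/kT) / Z = 0.09018/0.8785 = 0.10.

0.10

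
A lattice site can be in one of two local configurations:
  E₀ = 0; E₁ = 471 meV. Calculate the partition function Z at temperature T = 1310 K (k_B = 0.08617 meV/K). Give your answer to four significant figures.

Z = 1.015

k_BT = 0.08617 × 1310 K = 112.883 meV.
Eᵢ/kT = 0, 4.17246.
Z = Σ e^(−Eᵢ/kT) = e^(−0) + e^(−4.17246) = 1.00000 + 0.0154143 = 1.01541.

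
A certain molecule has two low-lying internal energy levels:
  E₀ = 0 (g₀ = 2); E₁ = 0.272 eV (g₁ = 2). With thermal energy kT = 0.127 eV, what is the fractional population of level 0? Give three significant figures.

0.895

Eᵢ/kT = 0, 2.1417.
Z = Σ gᵢe^(−Eᵢ/kT) = 2·e^(−0) + 2·e^(−2.1417) = 2.0000 + 0.23491 = 2.2349.
P₀ = g₀ e^(−E₀/kT) / Z = 2.0000/2.2349 = 0.895.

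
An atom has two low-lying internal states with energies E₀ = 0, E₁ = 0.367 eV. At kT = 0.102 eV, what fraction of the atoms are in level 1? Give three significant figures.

0.0266

Eᵢ/kT = 0, 3.5980.
Z = Σ e^(−Eᵢ/kT) = e^(−0) + e^(−3.5980) = 1.0000 + 0.027378 = 1.0274.
P₁ = e^(−E₁/kT) / Z = 0.027378/1.0274 = 0.0266.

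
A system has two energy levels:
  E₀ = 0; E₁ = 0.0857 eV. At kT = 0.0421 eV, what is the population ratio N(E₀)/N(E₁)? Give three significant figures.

7.66

n₀/n₁ = exp[−(E₀−E₁)/kT] = exp(−(-0.0857 eV)/(0.0421 eV)) = exp(2.0356) = 7.66.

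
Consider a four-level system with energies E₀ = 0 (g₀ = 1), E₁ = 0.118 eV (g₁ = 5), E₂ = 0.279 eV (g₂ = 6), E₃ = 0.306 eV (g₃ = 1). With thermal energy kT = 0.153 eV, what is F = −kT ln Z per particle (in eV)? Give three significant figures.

-0.227 eV

Eᵢ/kT = 0, 0.77124, 1.8235, 2.0000.
Z = Σ gᵢe^(−Eᵢ/kT) = 1·e^(−0) + 5·e^(−0.77124) + 6·e^(−1.8235) + 1·e^(−2.0000) = 1.0000 + 2.3122 + 0.96876 + 0.13534 = 4.4163.
F = −kT ln Z = −0.153 × ln(4.4163) = −0.153 × 1.4853 = -0.227 eV.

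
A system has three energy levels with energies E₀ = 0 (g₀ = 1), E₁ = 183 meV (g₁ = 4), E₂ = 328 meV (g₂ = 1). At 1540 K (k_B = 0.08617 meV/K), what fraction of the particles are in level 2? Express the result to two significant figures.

0.040

k_BT = 0.08617 × 1540 K = 132.7 meV.
Eᵢ/kT = 0, 1.379, 2.472.
Z = Σ gᵢe^(−Eᵢ/kT) = 1·e^(−0) + 4·e^(−1.379) + 1·e^(−2.472) = 1.000 + 1.007 + 0.08442 = 2.091.
P₂ = g₂ e^(−E₂/kT) / Z = 0.08442/2.091 = 0.040.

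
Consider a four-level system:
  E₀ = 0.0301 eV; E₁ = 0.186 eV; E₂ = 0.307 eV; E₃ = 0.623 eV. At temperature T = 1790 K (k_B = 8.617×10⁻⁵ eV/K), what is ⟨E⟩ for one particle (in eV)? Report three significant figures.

k_BT = 8.617×10⁻⁵ × 1790 K = 0.15424 eV.
Eᵢ/kT = 0.19515, 1.2059, 1.9904, 4.0392.
Z = Σ e^(−Eᵢ/kT) = e^(−0.19515) + e^(−1.2059) + e^(−1.9904) + e^(−4.0392) = 0.82271 + 0.29942 + 0.13664 + 0.017612 = 1.2764.
⟨E⟩ = Σ Eᵢ e^(−Eᵢ/kT) / Z = (0.0301·0.82271 + 0.186·0.29942 + 0.307·0.13664 + 0.623·0.017612) / 1.2764 = 0.104 eV.

0.104 eV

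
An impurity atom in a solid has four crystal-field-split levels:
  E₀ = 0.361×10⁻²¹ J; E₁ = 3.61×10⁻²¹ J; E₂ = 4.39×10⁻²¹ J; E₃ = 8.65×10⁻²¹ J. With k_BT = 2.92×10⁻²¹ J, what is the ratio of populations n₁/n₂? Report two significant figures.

n₁/n₂ = exp[−(E₁−E₂)/kT] = exp(−(-0.78 ×10⁻²¹ J)/(2.92 ×10⁻²¹ J)) = exp(0.2671) = 1.3.

1.3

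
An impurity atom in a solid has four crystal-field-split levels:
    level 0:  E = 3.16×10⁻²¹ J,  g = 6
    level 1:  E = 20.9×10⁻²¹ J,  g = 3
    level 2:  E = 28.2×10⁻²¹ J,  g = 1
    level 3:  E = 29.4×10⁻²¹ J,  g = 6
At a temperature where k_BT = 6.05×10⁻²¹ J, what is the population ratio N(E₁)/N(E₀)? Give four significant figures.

n₁/n₀ = (g₁/g₀) exp[−(E₁−E₀)/kT] = (3/6) × exp(−(17.74 ×10⁻²¹ J)/(6.05 ×10⁻²¹ J)) = (3/6) × exp(-2.93223) = 0.02664.

0.02664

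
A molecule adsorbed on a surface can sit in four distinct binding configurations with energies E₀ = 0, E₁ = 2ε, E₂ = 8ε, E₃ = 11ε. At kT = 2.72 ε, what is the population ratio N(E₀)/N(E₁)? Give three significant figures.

n₀/n₁ = exp[−(E₀−E₁)/kT] = exp(−(-2ε)/(2.72ε)) = exp(0.73529) = 2.09.

2.09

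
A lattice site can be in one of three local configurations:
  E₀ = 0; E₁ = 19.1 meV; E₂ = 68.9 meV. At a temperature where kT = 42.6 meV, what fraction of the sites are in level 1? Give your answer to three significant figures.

Eᵢ/kT = 0, 0.44836, 1.6174.
Z = Σ e^(−Eᵢ/kT) = e^(−0) + e^(−0.44836) + e^(−1.6174) = 1.0000 + 0.63867 + 0.19841 = 1.8371.
P₁ = e^(−E₁/kT) / Z = 0.63867/1.8371 = 0.348.

0.348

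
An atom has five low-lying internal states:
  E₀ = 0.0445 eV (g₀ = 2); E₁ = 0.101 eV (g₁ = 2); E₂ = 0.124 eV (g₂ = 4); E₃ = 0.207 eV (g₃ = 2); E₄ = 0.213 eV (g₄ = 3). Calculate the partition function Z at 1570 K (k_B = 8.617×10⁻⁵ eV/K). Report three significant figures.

Z = 5.04

k_BT = 8.617×10⁻⁵ × 1570 K = 0.13529 eV.
Eᵢ/kT = 0.32892, 0.74654, 0.91655, 1.5300, 1.5744.
Z = Σ gᵢe^(−Eᵢ/kT) = 2·e^(−0.32892) + 2·e^(−0.74654) + 4·e^(−0.91655) + 2·e^(−1.5300) + 3·e^(−1.5744) = 1.4394 + 0.94801 + 1.5996 + 0.43307 + 0.62140 = 5.0415.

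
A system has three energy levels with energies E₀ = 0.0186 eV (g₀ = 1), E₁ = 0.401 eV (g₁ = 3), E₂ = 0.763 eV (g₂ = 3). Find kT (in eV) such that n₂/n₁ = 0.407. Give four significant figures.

n₂/n₁ = (g₂/g₁) exp[−(E₂−E₁)/kT] = 0.407.
⇒ (E₂−E₁)/kT = ln((3/3)/0.407) = ln(2.45700) = 0.898941.
kT = 0.362 eV / 0.898941 = 0.4027 eV.

0.4027 eV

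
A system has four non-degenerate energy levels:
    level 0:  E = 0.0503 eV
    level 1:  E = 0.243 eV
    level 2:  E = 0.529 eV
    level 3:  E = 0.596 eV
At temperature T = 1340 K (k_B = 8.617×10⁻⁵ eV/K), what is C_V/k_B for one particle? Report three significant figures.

k_BT = 8.617×10⁻⁵ × 1340 K = 0.11547 eV.
Eᵢ/kT = 0.43561, 2.1044, 4.5813, 5.1615.
Z = Σ e^(−Eᵢ/kT) = e^(−0.43561) + e^(−2.1044) + e^(−4.5813) + e^(−5.1615) = 0.64687 + 0.12192 + 0.010242 + 0.0057331 = 0.78477.
⟨E⟩ = 0.090471 eV, ⟨E²⟩ = 0.017506 eV².
C_V/k_B = (⟨E²⟩ − ⟨E⟩²)/(kT)² = (0.017506 − 0.0081850)/0.013333 = 0.699.

0.699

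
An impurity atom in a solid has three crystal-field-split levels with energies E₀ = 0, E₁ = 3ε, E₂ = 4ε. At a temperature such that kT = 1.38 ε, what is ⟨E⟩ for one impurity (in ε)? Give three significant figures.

0.480 ε

Eᵢ/kT = 0, 2.1739, 2.8986.
Z = Σ e^(−Eᵢ/kT) = e^(−0) + e^(−2.1739) + e^(−2.8986) = 1.0000 + 0.11373 + 0.055100 = 1.1688.
⟨E⟩ = Σ Eᵢ e^(−Eᵢ/kT) / Z = (0·1.0000 + 3·0.11373 + 4·0.055100) / 1.1688 = 0.480 ε.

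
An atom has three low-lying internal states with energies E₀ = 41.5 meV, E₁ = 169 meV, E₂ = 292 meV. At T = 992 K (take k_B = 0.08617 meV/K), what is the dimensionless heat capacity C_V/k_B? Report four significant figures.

0.6020

k_BT = 0.08617 × 992 K = 85.4806 meV.
Eᵢ/kT = 0.485490, 1.97706, 3.41598.
Z = Σ e^(−Eᵢ/kT) = e^(−0.485490) + e^(−1.97706) + e^(−3.41598) = 0.615396 + 0.138476 + 0.0328442 = 0.786716.
⟨E⟩ = 74.4003 meV, ⟨E²⟩ = 9934.09 meV².
C_V/k_B = (⟨E²⟩ − ⟨E⟩²)/(kT)² = (9934.09 − 5535.40)/7306.93 = 0.6020.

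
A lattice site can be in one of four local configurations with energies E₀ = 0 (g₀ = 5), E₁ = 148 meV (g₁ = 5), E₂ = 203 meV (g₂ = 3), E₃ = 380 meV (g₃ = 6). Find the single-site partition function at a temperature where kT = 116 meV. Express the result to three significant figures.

Eᵢ/kT = 0, 1.2759, 1.7500, 3.2759.
Z = Σ gᵢe^(−Eᵢ/kT) = 5·e^(−0) + 5·e^(−1.2759) + 3·e^(−1.7500) + 6·e^(−3.2759) = 5.0000 + 1.3959 + 0.52132 + 0.22670 = 7.1439.

Z = 7.14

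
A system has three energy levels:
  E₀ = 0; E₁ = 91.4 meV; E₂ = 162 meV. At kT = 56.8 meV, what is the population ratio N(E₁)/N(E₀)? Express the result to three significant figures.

n₁/n₀ = exp[−(E₁−E₀)/kT] = exp(−(91.4 meV)/(56.8 meV)) = exp(-1.6092) = 0.200.

0.200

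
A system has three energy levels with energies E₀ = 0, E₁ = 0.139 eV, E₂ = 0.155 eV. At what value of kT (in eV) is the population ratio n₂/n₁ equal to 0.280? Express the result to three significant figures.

0.0126 eV

n₂/n₁ = exp[−(E₂−E₁)/kT] = 0.280.
⇒ (E₂−E₁)/kT = ln(1/0.280) = ln(3.5714) = 1.2730.
kT = 0.016 eV / 1.2730 = 0.0126 eV.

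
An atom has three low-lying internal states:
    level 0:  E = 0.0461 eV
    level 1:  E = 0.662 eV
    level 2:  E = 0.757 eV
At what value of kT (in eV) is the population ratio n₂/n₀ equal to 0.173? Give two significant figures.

n₂/n₀ = exp[−(E₂−E₀)/kT] = 0.173.
⇒ (E₂−E₀)/kT = ln(1/0.173) = ln(5.780) = 1.754.
kT = 0.7109 eV / 1.754 = 0.41 eV.

0.41 eV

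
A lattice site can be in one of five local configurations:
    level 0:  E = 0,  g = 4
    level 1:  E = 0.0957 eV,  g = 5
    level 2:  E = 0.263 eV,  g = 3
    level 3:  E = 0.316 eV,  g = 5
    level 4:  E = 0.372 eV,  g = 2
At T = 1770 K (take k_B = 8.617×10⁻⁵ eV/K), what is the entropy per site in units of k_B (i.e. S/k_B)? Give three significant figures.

k_BT = 8.617×10⁻⁵ × 1770 K = 0.15252 eV.
Eᵢ/kT = 0, 0.62746, 1.7244, 2.0719, 2.4390.
Z = Σ gᵢe^(−Eᵢ/kT) = 4·e^(−0) + 5·e^(−0.62746) + 3·e^(−1.7244) + 5·e^(−2.0719) + 2·e^(−2.4390) = 4.0000 + 2.6697 + 0.53484 + 0.62973 + 0.17450 = 8.0088.
⟨E⟩ = Σ EᵢPᵢ = 0.082417 eV.
S/k_B = ln Z + ⟨E⟩/kT = ln(8.0088) + 0.082417/0.15252 = 2.0805 + 0.54037 = 2.62.

2.62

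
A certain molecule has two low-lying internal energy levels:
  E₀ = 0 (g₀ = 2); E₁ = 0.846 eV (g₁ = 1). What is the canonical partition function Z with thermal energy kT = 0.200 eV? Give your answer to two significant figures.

Eᵢ/kT = 0, 4.230.
Z = Σ gᵢe^(−Eᵢ/kT) = 2·e^(−0) + 1·e^(−4.230) = 2.000 + 0.01455 = 2.015.

Z = 2.0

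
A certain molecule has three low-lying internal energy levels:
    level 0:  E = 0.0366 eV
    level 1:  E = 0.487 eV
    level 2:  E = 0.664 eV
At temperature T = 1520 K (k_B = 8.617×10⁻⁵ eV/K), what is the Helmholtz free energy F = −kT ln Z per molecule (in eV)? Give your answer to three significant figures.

k_BT = 8.617×10⁻⁵ × 1520 K = 0.13098 eV.
Eᵢ/kT = 0.27943, 3.7181, 5.0695.
Z = Σ e^(−Eᵢ/kT) = e^(−0.27943) + e^(−3.7181) + e^(−5.0695) = 0.75621 + 0.024280 + 0.0062856 = 0.78678.
F = −kT ln Z = −0.13098 × ln(0.78678) = −0.13098 × -0.23981 = 0.0314 eV.

0.0314 eV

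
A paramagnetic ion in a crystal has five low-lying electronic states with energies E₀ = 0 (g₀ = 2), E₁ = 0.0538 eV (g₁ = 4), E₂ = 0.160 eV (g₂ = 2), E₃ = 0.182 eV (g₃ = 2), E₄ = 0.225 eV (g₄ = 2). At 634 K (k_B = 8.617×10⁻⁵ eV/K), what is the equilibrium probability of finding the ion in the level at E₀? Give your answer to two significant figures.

0.54

k_BT = 8.617×10⁻⁵ × 634 K = 0.05463 eV.
Eᵢ/kT = 0, 0.9848, 2.929, 3.332, 4.119.
Z = Σ gᵢe^(−Eᵢ/kT) = 2·e^(−0) + 4·e^(−0.9848) + 2·e^(−2.929) + 2·e^(−3.332) + 2·e^(−4.119) = 2.000 + 1.494 + 0.1069 + 0.07144 + 0.03252 = 3.705.
P₀ = g₀ e^(−E₀/kT) / Z = 2.000/3.705 = 0.54.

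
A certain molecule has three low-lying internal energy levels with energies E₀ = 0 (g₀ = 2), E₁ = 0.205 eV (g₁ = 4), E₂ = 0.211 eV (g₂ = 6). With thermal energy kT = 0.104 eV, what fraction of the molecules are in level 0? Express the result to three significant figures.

0.598

Eᵢ/kT = 0, 1.9712, 2.0288.
Z = Σ gᵢe^(−Eᵢ/kT) = 2·e^(−0) + 4·e^(−1.9712) + 6·e^(−2.0288) = 2.0000 + 0.55716 + 0.78896 = 3.3461.
P₀ = g₀ e^(−E₀/kT) / Z = 2.0000/3.3461 = 0.598.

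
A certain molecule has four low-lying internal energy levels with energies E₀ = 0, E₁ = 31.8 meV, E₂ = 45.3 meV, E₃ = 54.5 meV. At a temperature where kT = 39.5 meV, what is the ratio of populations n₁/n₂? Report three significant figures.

1.41

n₁/n₂ = exp[−(E₁−E₂)/kT] = exp(−(-13.5 meV)/(39.5 meV)) = exp(0.34177) = 1.41.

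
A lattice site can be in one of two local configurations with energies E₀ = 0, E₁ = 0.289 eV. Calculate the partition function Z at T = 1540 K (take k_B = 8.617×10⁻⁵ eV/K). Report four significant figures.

k_BT = 8.617×10⁻⁵ × 1540 K = 0.132702 eV.
Eᵢ/kT = 0, 2.17781.
Z = Σ e^(−Eᵢ/kT) = e^(−0) + e^(−2.17781) = 1.00000 + 0.113289 = 1.11329.

Z = 1.113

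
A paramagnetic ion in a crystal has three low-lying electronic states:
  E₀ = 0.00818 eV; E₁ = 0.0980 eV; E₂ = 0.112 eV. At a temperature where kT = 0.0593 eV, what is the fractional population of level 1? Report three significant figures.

0.158

Eᵢ/kT = 0.13794, 1.6526, 1.8887.
Z = Σ e^(−Eᵢ/kT) = e^(−0.13794) + e^(−1.6526) + e^(−1.8887) = 0.87115 + 0.19155 + 0.15127 = 1.2140.
P₁ = e^(−E₁/kT) / Z = 0.19155/1.2140 = 0.158.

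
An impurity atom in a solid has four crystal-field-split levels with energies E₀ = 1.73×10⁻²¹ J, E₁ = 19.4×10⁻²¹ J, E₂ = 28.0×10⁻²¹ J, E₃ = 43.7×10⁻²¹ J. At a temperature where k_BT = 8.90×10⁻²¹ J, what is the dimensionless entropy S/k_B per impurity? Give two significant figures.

Eᵢ/kT = 0.1944, 2.180, 3.146, 4.910.
Z = Σ e^(−Eᵢ/kT) = e^(−0.1944) + e^(−2.180) + e^(−3.146) + e^(−4.910) = 0.8233 + 0.1130 + 0.04302 + 0.007372 = 0.9867.
⟨E⟩ = Σ EᵢPᵢ = 5.213 ×10⁻²¹ J.
S/k_B = ln Z + ⟨E⟩/kT = ln(0.9867) + 5.213/8.90 = -0.01339 + 0.5857 = 0.57.

0.57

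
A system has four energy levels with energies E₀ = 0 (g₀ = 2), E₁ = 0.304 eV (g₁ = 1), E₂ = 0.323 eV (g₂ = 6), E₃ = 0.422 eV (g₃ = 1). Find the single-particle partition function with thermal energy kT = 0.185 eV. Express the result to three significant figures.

Eᵢ/kT = 0, 1.6432, 1.7459, 2.2811.
Z = Σ gᵢe^(−Eᵢ/kT) = 2·e^(−0) + 1·e^(−1.6432) + 6·e^(−1.7459) + 1·e^(−2.2811) = 2.0000 + 0.19336 + 1.0469 + 0.10217 = 3.3424.

Z = 3.34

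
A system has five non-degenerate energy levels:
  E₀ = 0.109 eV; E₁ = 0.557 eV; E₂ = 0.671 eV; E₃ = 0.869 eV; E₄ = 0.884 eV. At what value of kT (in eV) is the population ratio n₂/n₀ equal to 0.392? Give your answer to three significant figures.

n₂/n₀ = exp[−(E₂−E₀)/kT] = 0.392.
⇒ (E₂−E₀)/kT = ln(1/0.392) = ln(2.5510) = 0.93649.
kT = 0.562 eV / 0.93649 = 0.600 eV.

0.600 eV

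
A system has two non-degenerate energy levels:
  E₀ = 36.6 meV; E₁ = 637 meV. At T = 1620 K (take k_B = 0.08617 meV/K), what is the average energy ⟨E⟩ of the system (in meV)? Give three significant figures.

44.6 meV

k_BT = 0.08617 × 1620 K = 139.60 meV.
Eᵢ/kT = 0.26218, 4.5630.
Z = Σ e^(−Eᵢ/kT) = e^(−0.26218) + e^(−4.5630) = 0.76937 + 0.010431 = 0.77980.
⟨E⟩ = Σ Eᵢ e^(−Eᵢ/kT) / Z = (36.6·0.76937 + 637·0.010431) / 0.77980 = 44.6 meV.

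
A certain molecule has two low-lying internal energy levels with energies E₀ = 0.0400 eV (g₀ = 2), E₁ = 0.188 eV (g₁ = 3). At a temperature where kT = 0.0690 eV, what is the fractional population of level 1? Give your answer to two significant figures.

0.15

Eᵢ/kT = 0.5797, 2.725.
Z = Σ gᵢe^(−Eᵢ/kT) = 2·e^(−0.5797) + 3·e^(−2.725) = 1.120 + 0.1966 = 1.317.
P₁ = g₁ e^(−E₁/kT) / Z = 0.1966/1.317 = 0.15.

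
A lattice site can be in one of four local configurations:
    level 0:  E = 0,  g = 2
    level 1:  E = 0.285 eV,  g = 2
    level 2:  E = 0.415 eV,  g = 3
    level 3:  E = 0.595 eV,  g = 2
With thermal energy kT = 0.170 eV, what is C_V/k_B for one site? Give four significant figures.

0.9420

Eᵢ/kT = 0, 1.67647, 2.44118, 3.50000.
Z = Σ gᵢe^(−Eᵢ/kT) = 2·e^(−0) + 2·e^(−1.67647) + 3·e^(−2.44118) + 2·e^(−3.50000) = 2.00000 + 0.374066 + 0.261174 + 0.0603948 = 2.69563.
⟨E⟩ = 0.0930880 eV, ⟨E²⟩ = 0.0358897 eV².
C_V/k_B = (⟨E²⟩ − ⟨E⟩²)/(kT)² = (0.0358897 − 0.00866538)/0.0289000 = 0.9420.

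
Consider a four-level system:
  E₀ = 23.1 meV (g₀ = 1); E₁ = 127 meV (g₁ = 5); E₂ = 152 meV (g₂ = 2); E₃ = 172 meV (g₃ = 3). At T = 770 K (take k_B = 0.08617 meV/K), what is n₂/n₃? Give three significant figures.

0.901

k_BT = 0.08617 × 770 K = 66.351 meV.
n₂/n₃ = (g₂/g₃) exp[−(E₂−E₃)/kT] = (2/3) × exp(−(-20 meV)/(66.351 meV)) = (2/3) × exp(0.30143) = 0.901.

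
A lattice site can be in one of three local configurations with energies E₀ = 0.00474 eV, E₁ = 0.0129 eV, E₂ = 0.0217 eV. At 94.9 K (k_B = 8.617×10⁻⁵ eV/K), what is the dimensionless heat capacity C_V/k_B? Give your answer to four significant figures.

0.4305

k_BT = 8.617×10⁻⁵ × 94.9 K = 0.00817753 eV.
Eᵢ/kT = 0.579637, 1.57749, 2.65361.
Z = Σ e^(−Eᵢ/kT) = e^(−0.579637) + e^(−1.57749) + e^(−2.65361) = 0.560102 + 0.206493 + 0.0703966 = 0.836992.
⟨E⟩ = 0.00817959 eV, ⟨E²⟩ = 0.0000956947 eV².
C_V/k_B = (⟨E²⟩ − ⟨E⟩²)/(kT)² = (0.0000956947 − 0.0000669057)/0.0000668720 = 0.4305.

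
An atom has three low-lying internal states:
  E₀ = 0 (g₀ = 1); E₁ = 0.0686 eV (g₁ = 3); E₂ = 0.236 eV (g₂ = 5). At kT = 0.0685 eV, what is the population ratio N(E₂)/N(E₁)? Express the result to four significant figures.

n₂/n₁ = (g₂/g₁) exp[−(E₂−E₁)/kT] = (5/3) × exp(−(0.1674 eV)/(0.0685 eV)) = (5/3) × exp(-2.44380) = 0.1447.

0.1447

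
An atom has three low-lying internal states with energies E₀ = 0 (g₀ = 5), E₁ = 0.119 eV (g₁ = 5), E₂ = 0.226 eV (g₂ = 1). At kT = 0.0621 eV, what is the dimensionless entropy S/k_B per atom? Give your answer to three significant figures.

2.01

Eᵢ/kT = 0, 1.9163, 3.6393.
Z = Σ gᵢe^(−Eᵢ/kT) = 5·e^(−0) + 5·e^(−1.9163) + 1·e^(−3.6393) = 5.0000 + 0.73575 + 0.026271 = 5.7620.
⟨E⟩ = Σ EᵢPᵢ = 0.016226 eV.
S/k_B = ln Z + ⟨E⟩/kT = ln(5.7620) + 0.016226/0.0621 = 1.7513 + 0.26129 = 2.01.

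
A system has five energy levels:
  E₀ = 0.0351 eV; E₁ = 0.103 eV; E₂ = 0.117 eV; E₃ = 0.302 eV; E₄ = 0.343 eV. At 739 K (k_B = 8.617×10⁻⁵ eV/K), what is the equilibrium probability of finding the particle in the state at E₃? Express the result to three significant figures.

0.00920

k_BT = 8.617×10⁻⁵ × 739 K = 0.063680 eV.
Eᵢ/kT = 0.55119, 1.6175, 1.8373, 4.7425, 5.3863.
Z = Σ e^(−Eᵢ/kT) = e^(−0.55119) + e^(−1.6175) + e^(−1.8373) + e^(−4.7425) + e^(−5.3863) = 0.57626 + 0.19839 + 0.15925 + 0.0087168 + 0.0045789 = 0.94720.
P₃ = e^(−E₃/kT) / Z = 0.0087168/0.94720 = 0.00920.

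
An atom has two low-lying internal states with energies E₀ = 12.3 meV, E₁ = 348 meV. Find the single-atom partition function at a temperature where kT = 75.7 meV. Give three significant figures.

Z = 0.860

Eᵢ/kT = 0.16248, 4.5971.
Z = Σ e^(−Eᵢ/kT) = e^(−0.16248) + e^(−4.5971) = 0.85003 + 0.010081 = 0.86011.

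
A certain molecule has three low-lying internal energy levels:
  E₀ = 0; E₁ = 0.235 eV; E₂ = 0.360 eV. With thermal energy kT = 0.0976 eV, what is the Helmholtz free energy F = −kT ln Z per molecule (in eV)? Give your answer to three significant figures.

Eᵢ/kT = 0, 2.4078, 3.6885.
Z = Σ e^(−Eᵢ/kT) = e^(−0) + e^(−2.4078) + e^(−3.6885) = 1.0000 + 0.090013 + 0.025009 = 1.1150.
F = −kT ln Z = −0.0976 × ln(1.1150) = −0.0976 × 0.10885 = -0.0106 eV.

-0.0106 eV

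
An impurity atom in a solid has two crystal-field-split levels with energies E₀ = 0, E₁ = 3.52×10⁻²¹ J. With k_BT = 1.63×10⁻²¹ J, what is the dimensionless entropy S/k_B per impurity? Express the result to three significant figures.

Eᵢ/kT = 0, 2.1595.
Z = Σ e^(−Eᵢ/kT) = e^(−0) + e^(−2.1595) = 1.0000 + 0.11538 = 1.1154.
⟨E⟩ = Σ EᵢPᵢ = 0.36412 ×10⁻²¹ J.
S/k_B = ln Z + ⟨E⟩/kT = ln(1.1154) + 0.36412/1.63 = 0.10921 + 0.22339 = 0.333.

0.333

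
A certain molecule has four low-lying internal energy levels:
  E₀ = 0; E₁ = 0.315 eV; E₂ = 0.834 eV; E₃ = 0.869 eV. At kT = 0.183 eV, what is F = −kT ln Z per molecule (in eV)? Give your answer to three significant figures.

Eᵢ/kT = 0, 1.7213, 4.5574, 4.7486.
Z = Σ e^(−Eᵢ/kT) = e^(−0) + e^(−1.7213) + e^(−4.5574) + e^(−4.7486) = 1.0000 + 0.17883 + 0.010489 + 0.0086638 = 1.1980.
F = −kT ln Z = −0.183 × ln(1.1980) = −0.183 × 0.18065 = -0.0331 eV.

-0.0331 eV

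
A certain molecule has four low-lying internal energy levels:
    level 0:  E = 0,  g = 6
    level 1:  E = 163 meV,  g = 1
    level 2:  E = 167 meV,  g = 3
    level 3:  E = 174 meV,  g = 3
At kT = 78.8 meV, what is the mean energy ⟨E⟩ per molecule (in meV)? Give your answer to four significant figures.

Eᵢ/kT = 0, 2.06853, 2.11929, 2.20812.
Z = Σ gᵢe^(−Eᵢ/kT) = 6·e^(−0) + 1·e^(−2.06853) + 3·e^(−2.11929) + 3·e^(−2.20812) = 6.00000 + 0.126371 + 0.360351 + 0.329721 = 6.81644.
⟨E⟩ = Σ Eᵢ gᵢe^(−Eᵢ/kT) / Z = (0·6.00000 + 163·0.126371 + 167·0.360351 + 174·0.329721) / 6.81644 = 20.27 meV.

20.27 meV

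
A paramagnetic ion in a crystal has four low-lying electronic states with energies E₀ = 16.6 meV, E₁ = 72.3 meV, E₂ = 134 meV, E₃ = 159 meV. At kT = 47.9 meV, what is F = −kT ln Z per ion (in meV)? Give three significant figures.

-1.20 meV

Eᵢ/kT = 0.34656, 1.5094, 2.7975, 3.3194.
Z = Σ e^(−Eᵢ/kT) = e^(−0.34656) + e^(−1.5094) + e^(−2.7975) + e^(−3.3194) = 0.70712 + 0.22104 + 0.060962 + 0.036175 = 1.0253.
F = −kT ln Z = −47.9 × ln(1.0253) = −47.9 × 0.024985 = -1.20 meV.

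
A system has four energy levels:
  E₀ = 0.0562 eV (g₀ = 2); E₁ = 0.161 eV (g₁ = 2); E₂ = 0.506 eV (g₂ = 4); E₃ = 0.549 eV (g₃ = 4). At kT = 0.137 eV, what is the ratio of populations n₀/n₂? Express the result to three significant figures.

n₀/n₂ = (g₀/g₂) exp[−(E₀−E₂)/kT] = (2/4) × exp(−(-0.4498 eV)/(0.137 eV)) = (2/4) × exp(3.2832) = 13.3.

13.3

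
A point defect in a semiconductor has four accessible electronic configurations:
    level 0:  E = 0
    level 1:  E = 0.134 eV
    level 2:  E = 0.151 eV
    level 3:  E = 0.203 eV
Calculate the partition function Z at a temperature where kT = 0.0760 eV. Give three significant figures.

Eᵢ/kT = 0, 1.7632, 1.9868, 2.6711.
Z = Σ e^(−Eᵢ/kT) = e^(−0) + e^(−1.7632) + e^(−1.9868) + e^(−2.6711) = 1.0000 + 0.17150 + 0.13713 + 0.069176 = 1.3778.

Z = 1.38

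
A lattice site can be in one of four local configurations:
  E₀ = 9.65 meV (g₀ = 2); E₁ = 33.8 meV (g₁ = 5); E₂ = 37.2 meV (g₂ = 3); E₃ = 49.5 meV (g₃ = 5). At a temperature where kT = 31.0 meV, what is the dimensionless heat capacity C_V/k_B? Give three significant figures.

0.218

Eᵢ/kT = 0.31129, 1.0903, 1.2000, 1.5968.
Z = Σ gᵢe^(−Eᵢ/kT) = 2·e^(−0.31129) + 5·e^(−1.0903) + 3·e^(−1.2000) + 5·e^(−1.5968) = 1.4650 + 1.6806 + 0.90358 + 1.0127 = 5.0619.
⟨E⟩ = 30.558 meV, ⟨E²⟩ = 1143.5 meV².
C_V/k_B = (⟨E²⟩ − ⟨E⟩²)/(kT)² = (1143.5 − 933.79)/961.00 = 0.218.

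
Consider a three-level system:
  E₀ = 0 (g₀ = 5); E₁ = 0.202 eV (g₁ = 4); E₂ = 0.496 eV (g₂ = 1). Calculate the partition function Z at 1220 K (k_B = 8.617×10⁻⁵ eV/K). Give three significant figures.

k_BT = 8.617×10⁻⁵ × 1220 K = 0.10513 eV.
Eᵢ/kT = 0, 1.9214, 4.7180.
Z = Σ gᵢe^(−Eᵢ/kT) = 5·e^(−0) + 4·e^(−1.9214) + 1·e^(−4.7180) = 5.0000 + 0.58561 + 0.0089330 = 5.5945.

Z = 5.59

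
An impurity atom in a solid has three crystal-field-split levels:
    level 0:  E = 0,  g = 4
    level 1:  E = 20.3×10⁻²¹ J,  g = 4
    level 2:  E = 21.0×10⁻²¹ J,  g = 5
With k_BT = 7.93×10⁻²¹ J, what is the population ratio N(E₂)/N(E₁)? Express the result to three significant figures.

n₂/n₁ = (g₂/g₁) exp[−(E₂−E₁)/kT] = (5/4) × exp(−(0.7 ×10⁻²¹ J)/(7.93 ×10⁻²¹ J)) = (5/4) × exp(-0.088272) = 1.14.

1.14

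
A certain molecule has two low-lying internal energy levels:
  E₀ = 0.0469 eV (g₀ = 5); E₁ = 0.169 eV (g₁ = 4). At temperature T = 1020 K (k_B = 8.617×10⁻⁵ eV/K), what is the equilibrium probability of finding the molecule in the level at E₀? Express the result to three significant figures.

k_BT = 8.617×10⁻⁵ × 1020 K = 0.087893 eV.
Eᵢ/kT = 0.53360, 1.9228.
Z = Σ gᵢe^(−Eᵢ/kT) = 5·e^(−0.53360) + 4·e^(−1.9228) = 2.9324 + 0.58479 = 3.5172.
P₀ = g₀ e^(−E₀/kT) / Z = 2.9324/3.5172 = 0.834.

0.834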